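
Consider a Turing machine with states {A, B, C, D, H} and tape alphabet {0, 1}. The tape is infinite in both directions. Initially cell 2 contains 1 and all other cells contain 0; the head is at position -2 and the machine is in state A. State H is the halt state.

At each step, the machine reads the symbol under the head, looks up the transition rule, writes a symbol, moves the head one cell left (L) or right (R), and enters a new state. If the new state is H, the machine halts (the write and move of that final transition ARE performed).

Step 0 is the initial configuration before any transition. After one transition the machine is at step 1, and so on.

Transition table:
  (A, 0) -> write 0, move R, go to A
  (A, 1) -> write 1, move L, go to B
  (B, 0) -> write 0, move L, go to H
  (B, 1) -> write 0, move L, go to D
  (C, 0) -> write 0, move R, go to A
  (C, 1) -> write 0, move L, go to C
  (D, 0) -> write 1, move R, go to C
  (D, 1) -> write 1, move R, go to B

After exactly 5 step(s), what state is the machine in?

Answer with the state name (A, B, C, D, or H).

Answer: B

Derivation:
Step 1: in state A at pos -2, read 0 -> (A,0)->write 0,move R,goto A. Now: state=A, head=-1, tape[-3..3]=0000010 (head:   ^)
Step 2: in state A at pos -1, read 0 -> (A,0)->write 0,move R,goto A. Now: state=A, head=0, tape[-3..3]=0000010 (head:    ^)
Step 3: in state A at pos 0, read 0 -> (A,0)->write 0,move R,goto A. Now: state=A, head=1, tape[-3..3]=0000010 (head:     ^)
Step 4: in state A at pos 1, read 0 -> (A,0)->write 0,move R,goto A. Now: state=A, head=2, tape[-3..3]=0000010 (head:      ^)
Step 5: in state A at pos 2, read 1 -> (A,1)->write 1,move L,goto B. Now: state=B, head=1, tape[-3..3]=0000010 (head:     ^)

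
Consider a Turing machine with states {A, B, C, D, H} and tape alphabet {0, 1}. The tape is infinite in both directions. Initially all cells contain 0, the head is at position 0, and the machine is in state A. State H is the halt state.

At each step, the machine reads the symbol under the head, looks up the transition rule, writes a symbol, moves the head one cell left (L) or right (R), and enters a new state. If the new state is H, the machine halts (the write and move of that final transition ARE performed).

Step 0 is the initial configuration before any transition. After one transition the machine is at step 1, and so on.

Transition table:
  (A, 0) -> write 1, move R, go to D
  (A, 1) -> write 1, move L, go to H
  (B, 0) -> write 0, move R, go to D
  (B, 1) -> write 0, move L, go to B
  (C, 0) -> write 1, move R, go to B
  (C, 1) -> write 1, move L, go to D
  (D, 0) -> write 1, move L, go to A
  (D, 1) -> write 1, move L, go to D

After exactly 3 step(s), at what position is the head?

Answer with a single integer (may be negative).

Answer: -1

Derivation:
Step 1: in state A at pos 0, read 0 -> (A,0)->write 1,move R,goto D. Now: state=D, head=1, tape[-1..2]=0100 (head:   ^)
Step 2: in state D at pos 1, read 0 -> (D,0)->write 1,move L,goto A. Now: state=A, head=0, tape[-1..2]=0110 (head:  ^)
Step 3: in state A at pos 0, read 1 -> (A,1)->write 1,move L,goto H. Now: state=H, head=-1, tape[-2..2]=00110 (head:  ^)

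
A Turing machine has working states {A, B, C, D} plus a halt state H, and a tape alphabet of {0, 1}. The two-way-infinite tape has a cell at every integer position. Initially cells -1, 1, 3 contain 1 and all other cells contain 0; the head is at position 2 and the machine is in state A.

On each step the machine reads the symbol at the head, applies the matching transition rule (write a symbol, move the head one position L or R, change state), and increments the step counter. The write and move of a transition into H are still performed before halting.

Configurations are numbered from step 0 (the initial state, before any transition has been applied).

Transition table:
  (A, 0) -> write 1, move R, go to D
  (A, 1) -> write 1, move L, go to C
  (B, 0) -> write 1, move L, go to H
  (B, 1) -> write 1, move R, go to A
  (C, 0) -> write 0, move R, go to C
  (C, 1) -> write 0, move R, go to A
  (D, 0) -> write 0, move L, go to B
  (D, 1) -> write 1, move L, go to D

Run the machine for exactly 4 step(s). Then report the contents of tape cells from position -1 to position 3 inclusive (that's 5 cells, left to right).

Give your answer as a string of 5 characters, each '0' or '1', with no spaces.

Answer: 10111

Derivation:
Step 1: in state A at pos 2, read 0 -> (A,0)->write 1,move R,goto D. Now: state=D, head=3, tape[-2..4]=0101110 (head:      ^)
Step 2: in state D at pos 3, read 1 -> (D,1)->write 1,move L,goto D. Now: state=D, head=2, tape[-2..4]=0101110 (head:     ^)
Step 3: in state D at pos 2, read 1 -> (D,1)->write 1,move L,goto D. Now: state=D, head=1, tape[-2..4]=0101110 (head:    ^)
Step 4: in state D at pos 1, read 1 -> (D,1)->write 1,move L,goto D. Now: state=D, head=0, tape[-2..4]=0101110 (head:   ^)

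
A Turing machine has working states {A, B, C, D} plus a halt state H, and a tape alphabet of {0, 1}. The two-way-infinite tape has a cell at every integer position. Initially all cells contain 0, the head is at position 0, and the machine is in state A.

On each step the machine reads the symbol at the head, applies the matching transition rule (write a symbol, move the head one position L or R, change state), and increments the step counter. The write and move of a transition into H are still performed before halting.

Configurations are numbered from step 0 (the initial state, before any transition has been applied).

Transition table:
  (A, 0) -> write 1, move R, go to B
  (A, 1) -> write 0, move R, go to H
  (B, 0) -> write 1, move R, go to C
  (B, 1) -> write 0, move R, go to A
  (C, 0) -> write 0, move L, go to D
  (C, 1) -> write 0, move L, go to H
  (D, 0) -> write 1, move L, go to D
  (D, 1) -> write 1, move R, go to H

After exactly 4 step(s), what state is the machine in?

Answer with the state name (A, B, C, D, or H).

Step 1: in state A at pos 0, read 0 -> (A,0)->write 1,move R,goto B. Now: state=B, head=1, tape[-1..2]=0100 (head:   ^)
Step 2: in state B at pos 1, read 0 -> (B,0)->write 1,move R,goto C. Now: state=C, head=2, tape[-1..3]=01100 (head:    ^)
Step 3: in state C at pos 2, read 0 -> (C,0)->write 0,move L,goto D. Now: state=D, head=1, tape[-1..3]=01100 (head:   ^)
Step 4: in state D at pos 1, read 1 -> (D,1)->write 1,move R,goto H. Now: state=H, head=2, tape[-1..3]=01100 (head:    ^)

Answer: H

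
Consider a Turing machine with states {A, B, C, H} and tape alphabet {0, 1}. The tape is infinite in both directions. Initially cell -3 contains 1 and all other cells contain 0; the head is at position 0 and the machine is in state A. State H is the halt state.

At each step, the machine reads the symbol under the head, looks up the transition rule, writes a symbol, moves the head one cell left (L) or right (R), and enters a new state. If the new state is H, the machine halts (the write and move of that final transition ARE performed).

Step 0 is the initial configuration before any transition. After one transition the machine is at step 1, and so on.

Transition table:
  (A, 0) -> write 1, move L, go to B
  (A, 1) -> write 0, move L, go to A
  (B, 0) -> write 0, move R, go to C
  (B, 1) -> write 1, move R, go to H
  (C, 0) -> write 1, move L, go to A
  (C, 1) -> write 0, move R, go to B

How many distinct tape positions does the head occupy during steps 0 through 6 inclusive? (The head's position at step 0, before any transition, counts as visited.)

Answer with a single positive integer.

Answer: 4

Derivation:
Step 1: in state A at pos 0, read 0 -> (A,0)->write 1,move L,goto B. Now: state=B, head=-1, tape[-4..1]=010010 (head:    ^)
Step 2: in state B at pos -1, read 0 -> (B,0)->write 0,move R,goto C. Now: state=C, head=0, tape[-4..1]=010010 (head:     ^)
Step 3: in state C at pos 0, read 1 -> (C,1)->write 0,move R,goto B. Now: state=B, head=1, tape[-4..2]=0100000 (head:      ^)
Step 4: in state B at pos 1, read 0 -> (B,0)->write 0,move R,goto C. Now: state=C, head=2, tape[-4..3]=01000000 (head:       ^)
Step 5: in state C at pos 2, read 0 -> (C,0)->write 1,move L,goto A. Now: state=A, head=1, tape[-4..3]=01000010 (head:      ^)
Step 6: in state A at pos 1, read 0 -> (A,0)->write 1,move L,goto B. Now: state=B, head=0, tape[-4..3]=01000110 (head:     ^)
Head positions at steps 0..6: starting at 0, distinct positions visited = {-1, 0, 1, 2} -> 4 position(s)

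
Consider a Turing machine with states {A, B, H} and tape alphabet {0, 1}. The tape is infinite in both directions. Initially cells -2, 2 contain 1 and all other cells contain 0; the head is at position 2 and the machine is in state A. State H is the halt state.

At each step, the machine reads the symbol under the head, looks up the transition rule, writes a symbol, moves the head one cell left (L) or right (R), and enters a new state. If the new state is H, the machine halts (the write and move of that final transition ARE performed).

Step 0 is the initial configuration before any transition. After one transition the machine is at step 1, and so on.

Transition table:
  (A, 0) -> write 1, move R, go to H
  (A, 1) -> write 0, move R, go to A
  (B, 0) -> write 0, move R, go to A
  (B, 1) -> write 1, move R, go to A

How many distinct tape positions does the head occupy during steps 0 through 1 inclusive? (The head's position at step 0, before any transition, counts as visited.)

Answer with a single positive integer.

Answer: 2

Derivation:
Step 1: in state A at pos 2, read 1 -> (A,1)->write 0,move R,goto A. Now: state=A, head=3, tape[-3..4]=01000000 (head:       ^)
Head positions at steps 0..1: starting at 2, distinct positions visited = {2, 3} -> 2 position(s)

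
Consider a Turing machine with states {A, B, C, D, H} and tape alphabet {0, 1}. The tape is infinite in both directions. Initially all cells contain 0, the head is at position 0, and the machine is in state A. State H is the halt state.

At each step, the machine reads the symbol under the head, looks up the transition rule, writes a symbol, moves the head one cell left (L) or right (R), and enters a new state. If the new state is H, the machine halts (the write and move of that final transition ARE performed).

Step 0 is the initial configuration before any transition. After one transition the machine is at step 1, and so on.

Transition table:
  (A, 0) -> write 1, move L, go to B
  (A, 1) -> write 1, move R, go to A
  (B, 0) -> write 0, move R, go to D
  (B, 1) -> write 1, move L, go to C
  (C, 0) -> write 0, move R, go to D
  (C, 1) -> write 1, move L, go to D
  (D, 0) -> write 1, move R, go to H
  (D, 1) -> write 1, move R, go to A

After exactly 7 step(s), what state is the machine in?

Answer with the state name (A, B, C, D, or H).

Answer: A

Derivation:
Step 1: in state A at pos 0, read 0 -> (A,0)->write 1,move L,goto B. Now: state=B, head=-1, tape[-2..1]=0010 (head:  ^)
Step 2: in state B at pos -1, read 0 -> (B,0)->write 0,move R,goto D. Now: state=D, head=0, tape[-2..1]=0010 (head:   ^)
Step 3: in state D at pos 0, read 1 -> (D,1)->write 1,move R,goto A. Now: state=A, head=1, tape[-2..2]=00100 (head:    ^)
Step 4: in state A at pos 1, read 0 -> (A,0)->write 1,move L,goto B. Now: state=B, head=0, tape[-2..2]=00110 (head:   ^)
Step 5: in state B at pos 0, read 1 -> (B,1)->write 1,move L,goto C. Now: state=C, head=-1, tape[-2..2]=00110 (head:  ^)
Step 6: in state C at pos -1, read 0 -> (C,0)->write 0,move R,goto D. Now: state=D, head=0, tape[-2..2]=00110 (head:   ^)
Step 7: in state D at pos 0, read 1 -> (D,1)->write 1,move R,goto A. Now: state=A, head=1, tape[-2..2]=00110 (head:    ^)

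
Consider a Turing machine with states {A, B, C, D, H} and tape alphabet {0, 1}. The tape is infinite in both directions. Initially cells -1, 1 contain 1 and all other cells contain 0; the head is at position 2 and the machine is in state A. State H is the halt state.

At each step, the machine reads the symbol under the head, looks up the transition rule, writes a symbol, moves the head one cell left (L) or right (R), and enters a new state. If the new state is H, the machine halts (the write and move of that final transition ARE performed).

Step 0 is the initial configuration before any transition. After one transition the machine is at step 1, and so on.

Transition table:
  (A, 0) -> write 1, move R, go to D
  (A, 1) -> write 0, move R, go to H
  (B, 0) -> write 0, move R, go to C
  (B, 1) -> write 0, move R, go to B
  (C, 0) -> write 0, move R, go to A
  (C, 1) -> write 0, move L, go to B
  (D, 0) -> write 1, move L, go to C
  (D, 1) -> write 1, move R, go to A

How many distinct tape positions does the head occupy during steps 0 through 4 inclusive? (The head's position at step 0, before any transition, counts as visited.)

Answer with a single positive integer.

Step 1: in state A at pos 2, read 0 -> (A,0)->write 1,move R,goto D. Now: state=D, head=3, tape[-2..4]=0101100 (head:      ^)
Step 2: in state D at pos 3, read 0 -> (D,0)->write 1,move L,goto C. Now: state=C, head=2, tape[-2..4]=0101110 (head:     ^)
Step 3: in state C at pos 2, read 1 -> (C,1)->write 0,move L,goto B. Now: state=B, head=1, tape[-2..4]=0101010 (head:    ^)
Step 4: in state B at pos 1, read 1 -> (B,1)->write 0,move R,goto B. Now: state=B, head=2, tape[-2..4]=0100010 (head:     ^)
Head positions at steps 0..4: starting at 2, distinct positions visited = {1, 2, 3} -> 3 position(s)

Answer: 3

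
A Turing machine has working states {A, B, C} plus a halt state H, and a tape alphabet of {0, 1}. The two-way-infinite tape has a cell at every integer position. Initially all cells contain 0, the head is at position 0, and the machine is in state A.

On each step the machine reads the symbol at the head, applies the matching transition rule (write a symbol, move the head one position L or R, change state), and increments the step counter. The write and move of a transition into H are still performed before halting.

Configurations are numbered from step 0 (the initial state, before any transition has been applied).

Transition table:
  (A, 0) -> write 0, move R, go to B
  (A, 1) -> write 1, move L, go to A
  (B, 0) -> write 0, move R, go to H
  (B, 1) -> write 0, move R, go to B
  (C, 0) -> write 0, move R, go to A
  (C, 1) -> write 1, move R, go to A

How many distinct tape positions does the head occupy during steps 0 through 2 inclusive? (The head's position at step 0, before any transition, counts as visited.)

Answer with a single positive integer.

Step 1: in state A at pos 0, read 0 -> (A,0)->write 0,move R,goto B. Now: state=B, head=1, tape[-1..2]=0000 (head:   ^)
Step 2: in state B at pos 1, read 0 -> (B,0)->write 0,move R,goto H. Now: state=H, head=2, tape[-1..3]=00000 (head:    ^)
Head positions at steps 0..2: starting at 0, distinct positions visited = {0, 1, 2} -> 3 position(s)

Answer: 3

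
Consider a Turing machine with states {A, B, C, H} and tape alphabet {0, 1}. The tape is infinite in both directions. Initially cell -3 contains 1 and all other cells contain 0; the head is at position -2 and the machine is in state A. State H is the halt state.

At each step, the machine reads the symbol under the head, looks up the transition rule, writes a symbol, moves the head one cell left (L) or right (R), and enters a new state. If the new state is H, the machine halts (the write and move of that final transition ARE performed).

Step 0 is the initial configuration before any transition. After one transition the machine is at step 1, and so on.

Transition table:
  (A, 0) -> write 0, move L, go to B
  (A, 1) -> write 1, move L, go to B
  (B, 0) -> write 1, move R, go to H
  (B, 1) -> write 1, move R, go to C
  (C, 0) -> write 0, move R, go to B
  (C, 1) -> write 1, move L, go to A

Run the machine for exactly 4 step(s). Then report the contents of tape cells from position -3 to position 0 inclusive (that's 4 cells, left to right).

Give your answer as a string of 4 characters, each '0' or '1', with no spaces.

Answer: 1010

Derivation:
Step 1: in state A at pos -2, read 0 -> (A,0)->write 0,move L,goto B. Now: state=B, head=-3, tape[-4..-1]=0100 (head:  ^)
Step 2: in state B at pos -3, read 1 -> (B,1)->write 1,move R,goto C. Now: state=C, head=-2, tape[-4..-1]=0100 (head:   ^)
Step 3: in state C at pos -2, read 0 -> (C,0)->write 0,move R,goto B. Now: state=B, head=-1, tape[-4..0]=01000 (head:    ^)
Step 4: in state B at pos -1, read 0 -> (B,0)->write 1,move R,goto H. Now: state=H, head=0, tape[-4..1]=010100 (head:     ^)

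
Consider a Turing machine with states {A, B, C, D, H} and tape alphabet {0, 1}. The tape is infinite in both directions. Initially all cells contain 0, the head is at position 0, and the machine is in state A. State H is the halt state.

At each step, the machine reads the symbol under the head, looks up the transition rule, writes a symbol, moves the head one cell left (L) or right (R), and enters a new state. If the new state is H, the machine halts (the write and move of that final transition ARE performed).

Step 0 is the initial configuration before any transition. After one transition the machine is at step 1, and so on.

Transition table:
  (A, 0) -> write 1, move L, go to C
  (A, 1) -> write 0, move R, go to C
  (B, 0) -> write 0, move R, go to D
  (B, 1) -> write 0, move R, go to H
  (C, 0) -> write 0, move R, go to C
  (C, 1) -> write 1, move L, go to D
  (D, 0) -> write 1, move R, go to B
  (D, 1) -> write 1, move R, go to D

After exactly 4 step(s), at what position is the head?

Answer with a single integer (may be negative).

Step 1: in state A at pos 0, read 0 -> (A,0)->write 1,move L,goto C. Now: state=C, head=-1, tape[-2..1]=0010 (head:  ^)
Step 2: in state C at pos -1, read 0 -> (C,0)->write 0,move R,goto C. Now: state=C, head=0, tape[-2..1]=0010 (head:   ^)
Step 3: in state C at pos 0, read 1 -> (C,1)->write 1,move L,goto D. Now: state=D, head=-1, tape[-2..1]=0010 (head:  ^)
Step 4: in state D at pos -1, read 0 -> (D,0)->write 1,move R,goto B. Now: state=B, head=0, tape[-2..1]=0110 (head:   ^)

Answer: 0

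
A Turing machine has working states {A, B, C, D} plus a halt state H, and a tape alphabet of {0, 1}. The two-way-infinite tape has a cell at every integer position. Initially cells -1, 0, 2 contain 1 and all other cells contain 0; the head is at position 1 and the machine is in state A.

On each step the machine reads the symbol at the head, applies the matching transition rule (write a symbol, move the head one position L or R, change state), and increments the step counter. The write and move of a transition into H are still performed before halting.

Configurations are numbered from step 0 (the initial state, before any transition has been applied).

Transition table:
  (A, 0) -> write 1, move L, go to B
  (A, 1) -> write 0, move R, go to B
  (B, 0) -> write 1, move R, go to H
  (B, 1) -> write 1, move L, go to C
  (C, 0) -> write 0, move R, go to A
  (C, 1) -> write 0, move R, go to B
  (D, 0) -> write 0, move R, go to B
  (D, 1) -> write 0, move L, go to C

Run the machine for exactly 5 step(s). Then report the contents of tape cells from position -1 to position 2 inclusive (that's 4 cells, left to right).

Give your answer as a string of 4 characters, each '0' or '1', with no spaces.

Answer: 0111

Derivation:
Step 1: in state A at pos 1, read 0 -> (A,0)->write 1,move L,goto B. Now: state=B, head=0, tape[-2..3]=011110 (head:   ^)
Step 2: in state B at pos 0, read 1 -> (B,1)->write 1,move L,goto C. Now: state=C, head=-1, tape[-2..3]=011110 (head:  ^)
Step 3: in state C at pos -1, read 1 -> (C,1)->write 0,move R,goto B. Now: state=B, head=0, tape[-2..3]=001110 (head:   ^)
Step 4: in state B at pos 0, read 1 -> (B,1)->write 1,move L,goto C. Now: state=C, head=-1, tape[-2..3]=001110 (head:  ^)
Step 5: in state C at pos -1, read 0 -> (C,0)->write 0,move R,goto A. Now: state=A, head=0, tape[-2..3]=001110 (head:   ^)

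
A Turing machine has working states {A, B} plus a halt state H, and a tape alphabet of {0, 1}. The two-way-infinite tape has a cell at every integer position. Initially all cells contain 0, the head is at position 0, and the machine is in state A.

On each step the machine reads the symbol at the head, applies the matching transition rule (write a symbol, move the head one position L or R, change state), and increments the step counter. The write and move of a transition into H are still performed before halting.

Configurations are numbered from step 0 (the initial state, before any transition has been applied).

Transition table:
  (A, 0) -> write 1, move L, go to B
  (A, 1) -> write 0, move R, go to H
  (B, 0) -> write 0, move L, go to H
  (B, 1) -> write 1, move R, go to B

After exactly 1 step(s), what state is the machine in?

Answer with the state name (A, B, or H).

Step 1: in state A at pos 0, read 0 -> (A,0)->write 1,move L,goto B. Now: state=B, head=-1, tape[-2..1]=0010 (head:  ^)

Answer: B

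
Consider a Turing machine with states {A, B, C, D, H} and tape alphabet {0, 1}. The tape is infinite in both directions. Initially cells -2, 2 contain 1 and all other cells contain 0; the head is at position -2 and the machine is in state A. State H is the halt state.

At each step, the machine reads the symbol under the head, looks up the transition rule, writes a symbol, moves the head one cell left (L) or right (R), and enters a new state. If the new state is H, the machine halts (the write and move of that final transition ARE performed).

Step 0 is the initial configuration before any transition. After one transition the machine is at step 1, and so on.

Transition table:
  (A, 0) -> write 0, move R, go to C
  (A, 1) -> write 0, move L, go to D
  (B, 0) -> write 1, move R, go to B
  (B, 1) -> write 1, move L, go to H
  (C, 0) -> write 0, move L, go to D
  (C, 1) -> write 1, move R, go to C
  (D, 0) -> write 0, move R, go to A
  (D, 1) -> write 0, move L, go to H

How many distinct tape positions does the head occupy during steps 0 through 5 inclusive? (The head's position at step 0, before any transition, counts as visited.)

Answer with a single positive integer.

Answer: 3

Derivation:
Step 1: in state A at pos -2, read 1 -> (A,1)->write 0,move L,goto D. Now: state=D, head=-3, tape[-4..3]=00000010 (head:  ^)
Step 2: in state D at pos -3, read 0 -> (D,0)->write 0,move R,goto A. Now: state=A, head=-2, tape[-4..3]=00000010 (head:   ^)
Step 3: in state A at pos -2, read 0 -> (A,0)->write 0,move R,goto C. Now: state=C, head=-1, tape[-4..3]=00000010 (head:    ^)
Step 4: in state C at pos -1, read 0 -> (C,0)->write 0,move L,goto D. Now: state=D, head=-2, tape[-4..3]=00000010 (head:   ^)
Step 5: in state D at pos -2, read 0 -> (D,0)->write 0,move R,goto A. Now: state=A, head=-1, tape[-4..3]=00000010 (head:    ^)
Head positions at steps 0..5: starting at -2, distinct positions visited = {-3, -2, -1} -> 3 position(s)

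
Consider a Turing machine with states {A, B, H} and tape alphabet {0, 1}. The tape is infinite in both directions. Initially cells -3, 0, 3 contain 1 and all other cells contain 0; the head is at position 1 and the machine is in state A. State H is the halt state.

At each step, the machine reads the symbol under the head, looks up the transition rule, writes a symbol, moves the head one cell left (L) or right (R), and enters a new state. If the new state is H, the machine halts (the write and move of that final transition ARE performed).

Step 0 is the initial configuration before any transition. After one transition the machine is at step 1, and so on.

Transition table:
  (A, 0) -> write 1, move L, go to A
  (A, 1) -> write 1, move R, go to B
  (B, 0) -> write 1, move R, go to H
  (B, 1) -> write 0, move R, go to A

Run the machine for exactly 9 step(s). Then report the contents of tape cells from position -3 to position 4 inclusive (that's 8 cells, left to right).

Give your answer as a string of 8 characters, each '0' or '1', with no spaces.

Step 1: in state A at pos 1, read 0 -> (A,0)->write 1,move L,goto A. Now: state=A, head=0, tape[-4..4]=010011010 (head:     ^)
Step 2: in state A at pos 0, read 1 -> (A,1)->write 1,move R,goto B. Now: state=B, head=1, tape[-4..4]=010011010 (head:      ^)
Step 3: in state B at pos 1, read 1 -> (B,1)->write 0,move R,goto A. Now: state=A, head=2, tape[-4..4]=010010010 (head:       ^)
Step 4: in state A at pos 2, read 0 -> (A,0)->write 1,move L,goto A. Now: state=A, head=1, tape[-4..4]=010010110 (head:      ^)
Step 5: in state A at pos 1, read 0 -> (A,0)->write 1,move L,goto A. Now: state=A, head=0, tape[-4..4]=010011110 (head:     ^)
Step 6: in state A at pos 0, read 1 -> (A,1)->write 1,move R,goto B. Now: state=B, head=1, tape[-4..4]=010011110 (head:      ^)
Step 7: in state B at pos 1, read 1 -> (B,1)->write 0,move R,goto A. Now: state=A, head=2, tape[-4..4]=010010110 (head:       ^)
Step 8: in state A at pos 2, read 1 -> (A,1)->write 1,move R,goto B. Now: state=B, head=3, tape[-4..4]=010010110 (head:        ^)
Step 9: in state B at pos 3, read 1 -> (B,1)->write 0,move R,goto A. Now: state=A, head=4, tape[-4..5]=0100101000 (head:         ^)

Answer: 10010100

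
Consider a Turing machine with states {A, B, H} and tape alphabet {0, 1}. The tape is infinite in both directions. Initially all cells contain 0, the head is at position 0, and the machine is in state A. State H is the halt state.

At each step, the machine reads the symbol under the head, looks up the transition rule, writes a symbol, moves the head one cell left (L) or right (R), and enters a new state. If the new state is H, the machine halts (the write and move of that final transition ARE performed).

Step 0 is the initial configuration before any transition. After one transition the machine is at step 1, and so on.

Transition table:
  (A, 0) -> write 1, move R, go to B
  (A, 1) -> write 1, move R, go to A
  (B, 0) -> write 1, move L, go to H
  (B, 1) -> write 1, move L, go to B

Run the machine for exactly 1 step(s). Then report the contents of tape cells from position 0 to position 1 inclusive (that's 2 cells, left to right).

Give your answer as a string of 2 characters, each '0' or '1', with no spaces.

Step 1: in state A at pos 0, read 0 -> (A,0)->write 1,move R,goto B. Now: state=B, head=1, tape[-1..2]=0100 (head:   ^)

Answer: 10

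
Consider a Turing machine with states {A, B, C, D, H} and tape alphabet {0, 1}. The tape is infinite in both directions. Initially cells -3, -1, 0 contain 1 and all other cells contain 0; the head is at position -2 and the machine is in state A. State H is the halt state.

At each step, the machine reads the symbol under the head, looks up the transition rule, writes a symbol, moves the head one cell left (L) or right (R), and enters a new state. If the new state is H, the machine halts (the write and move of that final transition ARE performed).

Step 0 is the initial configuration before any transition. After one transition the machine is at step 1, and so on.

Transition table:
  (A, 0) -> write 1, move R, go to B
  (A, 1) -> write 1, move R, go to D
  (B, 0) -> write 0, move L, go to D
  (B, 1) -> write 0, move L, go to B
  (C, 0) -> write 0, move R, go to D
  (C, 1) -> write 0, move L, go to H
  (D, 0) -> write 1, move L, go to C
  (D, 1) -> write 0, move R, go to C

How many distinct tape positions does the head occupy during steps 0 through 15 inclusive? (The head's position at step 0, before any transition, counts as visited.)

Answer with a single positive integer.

Answer: 6

Derivation:
Step 1: in state A at pos -2, read 0 -> (A,0)->write 1,move R,goto B. Now: state=B, head=-1, tape[-4..1]=011110 (head:    ^)
Step 2: in state B at pos -1, read 1 -> (B,1)->write 0,move L,goto B. Now: state=B, head=-2, tape[-4..1]=011010 (head:   ^)
Step 3: in state B at pos -2, read 1 -> (B,1)->write 0,move L,goto B. Now: state=B, head=-3, tape[-4..1]=010010 (head:  ^)
Step 4: in state B at pos -3, read 1 -> (B,1)->write 0,move L,goto B. Now: state=B, head=-4, tape[-5..1]=0000010 (head:  ^)
Step 5: in state B at pos -4, read 0 -> (B,0)->write 0,move L,goto D. Now: state=D, head=-5, tape[-6..1]=00000010 (head:  ^)
Step 6: in state D at pos -5, read 0 -> (D,0)->write 1,move L,goto C. Now: state=C, head=-6, tape[-7..1]=001000010 (head:  ^)
Step 7: in state C at pos -6, read 0 -> (C,0)->write 0,move R,goto D. Now: state=D, head=-5, tape[-7..1]=001000010 (head:   ^)
Step 8: in state D at pos -5, read 1 -> (D,1)->write 0,move R,goto C. Now: state=C, head=-4, tape[-7..1]=000000010 (head:    ^)
Step 9: in state C at pos -4, read 0 -> (C,0)->write 0,move R,goto D. Now: state=D, head=-3, tape[-7..1]=000000010 (head:     ^)
Step 10: in state D at pos -3, read 0 -> (D,0)->write 1,move L,goto C. Now: state=C, head=-4, tape[-7..1]=000010010 (head:    ^)
Step 11: in state C at pos -4, read 0 -> (C,0)->write 0,move R,goto D. Now: state=D, head=-3, tape[-7..1]=000010010 (head:     ^)
Step 12: in state D at pos -3, read 1 -> (D,1)->write 0,move R,goto C. Now: state=C, head=-2, tape[-7..1]=000000010 (head:      ^)
Step 13: in state C at pos -2, read 0 -> (C,0)->write 0,move R,goto D. Now: state=D, head=-1, tape[-7..1]=000000010 (head:       ^)
Step 14: in state D at pos -1, read 0 -> (D,0)->write 1,move L,goto C. Now: state=C, head=-2, tape[-7..1]=000000110 (head:      ^)
Step 15: in state C at pos -2, read 0 -> (C,0)->write 0,move R,goto D. Now: state=D, head=-1, tape[-7..1]=000000110 (head:       ^)
Head positions at steps 0..15: starting at -2, distinct positions visited = {-6, -5, -4, -3, -2, -1} -> 6 position(s)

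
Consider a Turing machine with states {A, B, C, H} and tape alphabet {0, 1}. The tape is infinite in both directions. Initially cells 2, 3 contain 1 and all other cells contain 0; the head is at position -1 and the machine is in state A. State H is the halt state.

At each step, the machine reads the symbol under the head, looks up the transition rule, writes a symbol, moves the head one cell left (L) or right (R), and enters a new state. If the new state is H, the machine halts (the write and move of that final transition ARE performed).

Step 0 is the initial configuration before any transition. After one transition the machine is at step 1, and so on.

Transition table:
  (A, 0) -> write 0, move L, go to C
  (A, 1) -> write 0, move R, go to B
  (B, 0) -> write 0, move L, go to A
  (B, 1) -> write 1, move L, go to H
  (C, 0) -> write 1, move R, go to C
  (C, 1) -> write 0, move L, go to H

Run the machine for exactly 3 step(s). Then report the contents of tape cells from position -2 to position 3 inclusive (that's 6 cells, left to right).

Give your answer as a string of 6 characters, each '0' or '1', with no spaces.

Answer: 110011

Derivation:
Step 1: in state A at pos -1, read 0 -> (A,0)->write 0,move L,goto C. Now: state=C, head=-2, tape[-3..4]=00000110 (head:  ^)
Step 2: in state C at pos -2, read 0 -> (C,0)->write 1,move R,goto C. Now: state=C, head=-1, tape[-3..4]=01000110 (head:   ^)
Step 3: in state C at pos -1, read 0 -> (C,0)->write 1,move R,goto C. Now: state=C, head=0, tape[-3..4]=01100110 (head:    ^)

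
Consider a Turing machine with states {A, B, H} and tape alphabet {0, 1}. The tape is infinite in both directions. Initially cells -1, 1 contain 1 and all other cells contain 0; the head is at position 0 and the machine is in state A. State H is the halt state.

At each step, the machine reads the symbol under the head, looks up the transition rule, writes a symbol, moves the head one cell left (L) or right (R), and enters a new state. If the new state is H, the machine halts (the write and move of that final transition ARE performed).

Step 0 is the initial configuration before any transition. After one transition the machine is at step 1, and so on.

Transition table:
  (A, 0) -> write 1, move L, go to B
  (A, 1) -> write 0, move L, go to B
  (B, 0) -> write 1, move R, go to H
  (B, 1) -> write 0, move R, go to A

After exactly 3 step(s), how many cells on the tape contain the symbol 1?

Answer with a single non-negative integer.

Answer: 1

Derivation:
Step 1: in state A at pos 0, read 0 -> (A,0)->write 1,move L,goto B. Now: state=B, head=-1, tape[-2..2]=01110 (head:  ^)
Step 2: in state B at pos -1, read 1 -> (B,1)->write 0,move R,goto A. Now: state=A, head=0, tape[-2..2]=00110 (head:   ^)
Step 3: in state A at pos 0, read 1 -> (A,1)->write 0,move L,goto B. Now: state=B, head=-1, tape[-2..2]=00010 (head:  ^)
Cells containing 1 after step 3: {1} -> 1 cell(s)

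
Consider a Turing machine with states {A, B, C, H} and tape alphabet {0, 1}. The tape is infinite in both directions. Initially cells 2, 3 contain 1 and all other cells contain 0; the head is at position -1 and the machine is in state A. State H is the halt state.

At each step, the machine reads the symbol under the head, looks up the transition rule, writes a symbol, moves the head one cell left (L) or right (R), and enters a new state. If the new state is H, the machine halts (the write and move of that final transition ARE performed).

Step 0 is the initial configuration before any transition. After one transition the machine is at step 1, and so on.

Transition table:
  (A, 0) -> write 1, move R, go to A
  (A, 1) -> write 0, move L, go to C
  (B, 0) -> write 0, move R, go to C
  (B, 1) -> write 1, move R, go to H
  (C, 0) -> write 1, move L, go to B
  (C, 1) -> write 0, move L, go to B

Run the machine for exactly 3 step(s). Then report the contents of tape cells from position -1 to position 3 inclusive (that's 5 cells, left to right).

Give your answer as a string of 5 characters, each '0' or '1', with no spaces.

Step 1: in state A at pos -1, read 0 -> (A,0)->write 1,move R,goto A. Now: state=A, head=0, tape[-2..4]=0100110 (head:   ^)
Step 2: in state A at pos 0, read 0 -> (A,0)->write 1,move R,goto A. Now: state=A, head=1, tape[-2..4]=0110110 (head:    ^)
Step 3: in state A at pos 1, read 0 -> (A,0)->write 1,move R,goto A. Now: state=A, head=2, tape[-2..4]=0111110 (head:     ^)

Answer: 11111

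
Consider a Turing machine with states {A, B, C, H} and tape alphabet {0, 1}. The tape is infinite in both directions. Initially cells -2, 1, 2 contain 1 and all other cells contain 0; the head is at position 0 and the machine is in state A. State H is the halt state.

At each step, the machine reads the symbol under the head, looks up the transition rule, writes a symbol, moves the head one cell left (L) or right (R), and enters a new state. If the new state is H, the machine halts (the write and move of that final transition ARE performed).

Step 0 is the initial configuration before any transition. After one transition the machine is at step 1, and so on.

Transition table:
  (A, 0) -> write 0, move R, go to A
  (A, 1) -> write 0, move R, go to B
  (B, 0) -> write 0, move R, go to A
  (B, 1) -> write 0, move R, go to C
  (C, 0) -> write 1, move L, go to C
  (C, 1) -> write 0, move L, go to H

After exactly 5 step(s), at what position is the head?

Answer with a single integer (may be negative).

Answer: 1

Derivation:
Step 1: in state A at pos 0, read 0 -> (A,0)->write 0,move R,goto A. Now: state=A, head=1, tape[-3..3]=0100110 (head:     ^)
Step 2: in state A at pos 1, read 1 -> (A,1)->write 0,move R,goto B. Now: state=B, head=2, tape[-3..3]=0100010 (head:      ^)
Step 3: in state B at pos 2, read 1 -> (B,1)->write 0,move R,goto C. Now: state=C, head=3, tape[-3..4]=01000000 (head:       ^)
Step 4: in state C at pos 3, read 0 -> (C,0)->write 1,move L,goto C. Now: state=C, head=2, tape[-3..4]=01000010 (head:      ^)
Step 5: in state C at pos 2, read 0 -> (C,0)->write 1,move L,goto C. Now: state=C, head=1, tape[-3..4]=01000110 (head:     ^)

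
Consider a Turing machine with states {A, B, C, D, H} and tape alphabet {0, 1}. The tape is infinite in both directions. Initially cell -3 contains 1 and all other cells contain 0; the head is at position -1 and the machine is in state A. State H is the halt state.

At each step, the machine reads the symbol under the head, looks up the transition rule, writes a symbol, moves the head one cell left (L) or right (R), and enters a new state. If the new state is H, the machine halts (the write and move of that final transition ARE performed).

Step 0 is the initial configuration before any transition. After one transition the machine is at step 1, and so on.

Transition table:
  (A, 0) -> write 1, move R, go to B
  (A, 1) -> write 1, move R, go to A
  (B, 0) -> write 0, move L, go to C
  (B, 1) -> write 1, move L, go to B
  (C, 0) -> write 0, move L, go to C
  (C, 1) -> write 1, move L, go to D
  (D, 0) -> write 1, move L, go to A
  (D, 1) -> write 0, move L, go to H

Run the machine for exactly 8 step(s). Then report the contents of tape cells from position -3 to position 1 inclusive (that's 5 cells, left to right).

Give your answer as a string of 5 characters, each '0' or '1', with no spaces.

Answer: 11110

Derivation:
Step 1: in state A at pos -1, read 0 -> (A,0)->write 1,move R,goto B. Now: state=B, head=0, tape[-4..1]=010100 (head:     ^)
Step 2: in state B at pos 0, read 0 -> (B,0)->write 0,move L,goto C. Now: state=C, head=-1, tape[-4..1]=010100 (head:    ^)
Step 3: in state C at pos -1, read 1 -> (C,1)->write 1,move L,goto D. Now: state=D, head=-2, tape[-4..1]=010100 (head:   ^)
Step 4: in state D at pos -2, read 0 -> (D,0)->write 1,move L,goto A. Now: state=A, head=-3, tape[-4..1]=011100 (head:  ^)
Step 5: in state A at pos -3, read 1 -> (A,1)->write 1,move R,goto A. Now: state=A, head=-2, tape[-4..1]=011100 (head:   ^)
Step 6: in state A at pos -2, read 1 -> (A,1)->write 1,move R,goto A. Now: state=A, head=-1, tape[-4..1]=011100 (head:    ^)
Step 7: in state A at pos -1, read 1 -> (A,1)->write 1,move R,goto A. Now: state=A, head=0, tape[-4..1]=011100 (head:     ^)
Step 8: in state A at pos 0, read 0 -> (A,0)->write 1,move R,goto B. Now: state=B, head=1, tape[-4..2]=0111100 (head:      ^)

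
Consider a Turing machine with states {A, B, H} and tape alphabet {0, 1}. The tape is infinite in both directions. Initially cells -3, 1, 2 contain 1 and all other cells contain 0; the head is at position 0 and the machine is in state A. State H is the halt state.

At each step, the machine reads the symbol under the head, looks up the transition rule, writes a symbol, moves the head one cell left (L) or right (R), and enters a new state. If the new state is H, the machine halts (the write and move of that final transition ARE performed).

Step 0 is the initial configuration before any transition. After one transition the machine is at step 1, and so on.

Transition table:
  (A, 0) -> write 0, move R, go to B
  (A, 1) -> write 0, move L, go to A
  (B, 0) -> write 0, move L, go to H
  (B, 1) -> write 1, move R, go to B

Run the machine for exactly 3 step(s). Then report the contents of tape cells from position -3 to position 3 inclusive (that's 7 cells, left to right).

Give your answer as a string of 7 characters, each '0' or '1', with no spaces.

Step 1: in state A at pos 0, read 0 -> (A,0)->write 0,move R,goto B. Now: state=B, head=1, tape[-4..3]=01000110 (head:      ^)
Step 2: in state B at pos 1, read 1 -> (B,1)->write 1,move R,goto B. Now: state=B, head=2, tape[-4..3]=01000110 (head:       ^)
Step 3: in state B at pos 2, read 1 -> (B,1)->write 1,move R,goto B. Now: state=B, head=3, tape[-4..4]=010001100 (head:        ^)

Answer: 1000110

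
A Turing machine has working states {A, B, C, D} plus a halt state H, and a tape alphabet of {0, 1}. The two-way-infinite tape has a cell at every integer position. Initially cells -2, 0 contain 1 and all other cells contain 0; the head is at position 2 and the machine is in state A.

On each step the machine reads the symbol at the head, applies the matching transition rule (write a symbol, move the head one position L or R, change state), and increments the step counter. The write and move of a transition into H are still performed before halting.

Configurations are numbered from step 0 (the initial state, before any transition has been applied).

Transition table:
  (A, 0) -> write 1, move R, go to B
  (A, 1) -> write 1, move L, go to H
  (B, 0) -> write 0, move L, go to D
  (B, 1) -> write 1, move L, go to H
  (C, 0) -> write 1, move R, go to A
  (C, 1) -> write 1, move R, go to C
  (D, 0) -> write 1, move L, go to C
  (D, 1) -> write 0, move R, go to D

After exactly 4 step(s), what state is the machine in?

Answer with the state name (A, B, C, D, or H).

Answer: C

Derivation:
Step 1: in state A at pos 2, read 0 -> (A,0)->write 1,move R,goto B. Now: state=B, head=3, tape[-3..4]=01010100 (head:       ^)
Step 2: in state B at pos 3, read 0 -> (B,0)->write 0,move L,goto D. Now: state=D, head=2, tape[-3..4]=01010100 (head:      ^)
Step 3: in state D at pos 2, read 1 -> (D,1)->write 0,move R,goto D. Now: state=D, head=3, tape[-3..4]=01010000 (head:       ^)
Step 4: in state D at pos 3, read 0 -> (D,0)->write 1,move L,goto C. Now: state=C, head=2, tape[-3..4]=01010010 (head:      ^)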